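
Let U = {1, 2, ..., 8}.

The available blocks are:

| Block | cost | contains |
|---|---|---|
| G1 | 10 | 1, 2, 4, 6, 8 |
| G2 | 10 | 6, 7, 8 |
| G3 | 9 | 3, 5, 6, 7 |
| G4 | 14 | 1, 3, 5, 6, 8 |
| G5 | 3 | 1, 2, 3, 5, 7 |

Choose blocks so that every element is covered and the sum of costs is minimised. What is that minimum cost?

G1, G5 together cover every element (G1 ∪ G5 = {1, 2, 3, 4, 5, 6, 7, 8}); total cost 10 + 3 = 13.
No covering selection has total cost below 13.

13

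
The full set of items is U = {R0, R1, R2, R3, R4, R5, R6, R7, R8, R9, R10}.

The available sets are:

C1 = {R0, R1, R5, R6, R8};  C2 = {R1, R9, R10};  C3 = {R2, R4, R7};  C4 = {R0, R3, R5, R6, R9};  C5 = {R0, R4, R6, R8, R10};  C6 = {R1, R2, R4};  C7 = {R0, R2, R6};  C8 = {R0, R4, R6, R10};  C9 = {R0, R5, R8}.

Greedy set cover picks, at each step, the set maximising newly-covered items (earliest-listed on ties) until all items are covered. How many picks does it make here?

Greedy: pick C1 (covers 5 new) → pick C3 (covers 3 new) → pick C2 (covers 2 new) → pick C4 (covers 1 new). Total picks: 4.

4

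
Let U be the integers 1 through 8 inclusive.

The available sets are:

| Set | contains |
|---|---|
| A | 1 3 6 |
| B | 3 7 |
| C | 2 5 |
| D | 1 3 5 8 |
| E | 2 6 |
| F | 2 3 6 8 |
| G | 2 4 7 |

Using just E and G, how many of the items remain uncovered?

4

Union of E, G = {2, 4, 6, 7}.
Not covered: 1, 3, 5, 8 — 4 items.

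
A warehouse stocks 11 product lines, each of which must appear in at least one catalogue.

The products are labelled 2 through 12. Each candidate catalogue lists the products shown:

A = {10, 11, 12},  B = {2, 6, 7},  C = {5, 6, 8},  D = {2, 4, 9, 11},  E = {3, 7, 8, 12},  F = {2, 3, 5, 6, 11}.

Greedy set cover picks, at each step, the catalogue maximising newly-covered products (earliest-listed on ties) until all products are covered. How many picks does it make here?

Greedy: pick F (covers 5 new) → pick E (covers 3 new) → pick D (covers 2 new) → pick A (covers 1 new). Total picks: 4.

4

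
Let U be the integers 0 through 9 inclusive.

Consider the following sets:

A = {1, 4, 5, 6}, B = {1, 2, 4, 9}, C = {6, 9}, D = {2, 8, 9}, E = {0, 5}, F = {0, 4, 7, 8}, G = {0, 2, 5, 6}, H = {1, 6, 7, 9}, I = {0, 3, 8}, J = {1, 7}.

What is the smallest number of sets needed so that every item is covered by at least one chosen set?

A, B, H, and I cover everything between them: the union {0, 1, 2, 3, 4, 5, 6, 7, 8, 9} is all of U.
No 3 of the 10 sets cover everything (all 120 combinations miss at least one item), so 4 is optimal.

4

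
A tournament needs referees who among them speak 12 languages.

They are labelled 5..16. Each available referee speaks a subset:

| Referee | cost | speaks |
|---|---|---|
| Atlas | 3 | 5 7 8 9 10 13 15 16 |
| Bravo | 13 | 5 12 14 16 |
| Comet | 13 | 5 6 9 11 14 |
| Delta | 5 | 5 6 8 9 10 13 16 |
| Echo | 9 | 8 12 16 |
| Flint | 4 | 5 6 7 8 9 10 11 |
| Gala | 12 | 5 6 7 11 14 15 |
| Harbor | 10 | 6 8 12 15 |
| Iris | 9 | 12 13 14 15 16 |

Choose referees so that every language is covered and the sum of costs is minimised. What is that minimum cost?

13

Flint, Iris together cover every language (Flint ∪ Iris = {5, 6, 7, 8, 9, 10, 11, 12, 13, 14, 15, 16}); total cost 4 + 9 = 13.
The greedy pick Atlas, Flint, Iris costs 16; no covering selection beats 13.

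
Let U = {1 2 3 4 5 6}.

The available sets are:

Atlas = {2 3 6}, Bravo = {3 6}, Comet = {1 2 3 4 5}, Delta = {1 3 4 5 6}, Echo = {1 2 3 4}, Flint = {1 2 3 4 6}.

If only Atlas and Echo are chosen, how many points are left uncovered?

Union of Atlas, Echo = {1, 2, 3, 4, 6}.
Not covered: 5 — 1 point.

1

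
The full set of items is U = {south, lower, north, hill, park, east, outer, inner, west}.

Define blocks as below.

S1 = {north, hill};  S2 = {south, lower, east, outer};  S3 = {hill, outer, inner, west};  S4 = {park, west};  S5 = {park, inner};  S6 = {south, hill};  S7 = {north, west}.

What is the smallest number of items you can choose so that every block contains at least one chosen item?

4

The 4 items {hill, park, east, west} hit every block.
No choice of 3 items meets every block, so 4 is the minimum.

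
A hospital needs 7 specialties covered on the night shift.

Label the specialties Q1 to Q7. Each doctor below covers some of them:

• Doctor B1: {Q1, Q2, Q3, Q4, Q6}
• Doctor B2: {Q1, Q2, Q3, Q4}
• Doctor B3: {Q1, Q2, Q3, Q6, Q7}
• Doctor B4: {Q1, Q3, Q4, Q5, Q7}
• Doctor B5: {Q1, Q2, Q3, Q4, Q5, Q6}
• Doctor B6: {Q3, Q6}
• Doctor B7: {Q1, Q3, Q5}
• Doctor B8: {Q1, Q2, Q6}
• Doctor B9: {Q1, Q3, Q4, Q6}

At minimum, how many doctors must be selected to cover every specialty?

B4 and B8 together: B4 ∪ B8 = {Q1, Q2, Q3, Q4, Q5, Q6, Q7} — every specialty is covered.
No single doctor has all 7 specialties (the largest, B5, has 6), so 2 is optimal.

2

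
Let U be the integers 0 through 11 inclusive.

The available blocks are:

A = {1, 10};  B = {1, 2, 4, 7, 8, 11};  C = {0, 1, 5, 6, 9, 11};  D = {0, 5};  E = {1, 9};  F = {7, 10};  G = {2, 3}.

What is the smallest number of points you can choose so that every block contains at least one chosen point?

Take H = {0, 1, 3, 10}. Each listed block contains at least one of these, so H is a hitting set of size 4.
The blocks D, E, F, G are pairwise disjoint, so any hitting set needs a separate point for each — at least 4. Hence 4 is optimal.

4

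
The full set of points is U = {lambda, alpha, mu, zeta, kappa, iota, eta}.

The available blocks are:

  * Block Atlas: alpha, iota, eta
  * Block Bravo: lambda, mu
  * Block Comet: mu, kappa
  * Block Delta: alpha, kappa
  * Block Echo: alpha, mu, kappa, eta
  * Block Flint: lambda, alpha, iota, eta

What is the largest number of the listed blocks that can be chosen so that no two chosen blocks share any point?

2

Bravo, Delta are pairwise disjoint (Bravo={lambda,mu}; Delta={alpha,kappa}).
Every remaining block overlaps one of these, and no 3 of the listed blocks are pairwise disjoint, so 2 is the maximum.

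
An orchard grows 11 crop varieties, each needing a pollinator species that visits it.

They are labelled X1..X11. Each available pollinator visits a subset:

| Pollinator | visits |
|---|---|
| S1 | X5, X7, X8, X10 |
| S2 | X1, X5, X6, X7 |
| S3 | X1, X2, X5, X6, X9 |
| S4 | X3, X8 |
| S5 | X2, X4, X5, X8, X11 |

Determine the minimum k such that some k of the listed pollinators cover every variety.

S1 and S3 and S4 and S5 together: S1 ∪ S3 ∪ S4 ∪ S5 = {X1, X2, X3, X4, X5, X6, X7, X8, X9, X10, X11} — every variety is covered.
No 3 of the 5 pollinators cover everything (all 10 combinations miss at least one variety), so 4 is optimal.

4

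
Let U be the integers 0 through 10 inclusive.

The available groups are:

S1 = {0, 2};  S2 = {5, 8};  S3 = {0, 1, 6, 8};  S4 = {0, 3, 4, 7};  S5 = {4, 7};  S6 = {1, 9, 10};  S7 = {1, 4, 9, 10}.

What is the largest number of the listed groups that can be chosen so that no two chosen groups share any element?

4

S1, S2, S5, S6 are pairwise disjoint (S1={0,2}; S2={5,8}; S5={4,7}; S6={1,9,10}).
Every remaining group overlaps one of these, and no 5 of the listed groups are pairwise disjoint, so 4 is the maximum.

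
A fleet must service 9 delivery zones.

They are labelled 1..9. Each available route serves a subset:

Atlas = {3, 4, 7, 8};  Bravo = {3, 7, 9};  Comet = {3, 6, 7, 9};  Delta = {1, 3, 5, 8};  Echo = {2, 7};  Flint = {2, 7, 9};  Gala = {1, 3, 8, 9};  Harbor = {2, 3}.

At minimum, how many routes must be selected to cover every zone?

Atlas and Comet and Delta and Flint together: Atlas ∪ Comet ∪ Delta ∪ Flint = {1, 2, 3, 4, 5, 6, 7, 8, 9} — every zone is covered.
Only Atlas contains 4, so Atlas is forced; the remaining 5 zones need at least 3 more routes (each remaining route adds at most 2) — so at least 4 routes are needed, and 4 is optimal.

4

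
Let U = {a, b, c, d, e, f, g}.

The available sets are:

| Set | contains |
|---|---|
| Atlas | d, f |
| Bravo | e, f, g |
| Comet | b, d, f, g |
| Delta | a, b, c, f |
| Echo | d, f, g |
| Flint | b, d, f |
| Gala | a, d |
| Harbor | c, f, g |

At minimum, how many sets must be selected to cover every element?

Bravo, Delta, and Gala cover everything between them: the union {a, b, c, d, e, f, g} is all of U.
Only Bravo contains e, so Bravo is forced; the remaining 4 elements need at least 2 more sets (each remaining set adds at most 3) — so at least 3 sets are needed, and 3 is optimal.

3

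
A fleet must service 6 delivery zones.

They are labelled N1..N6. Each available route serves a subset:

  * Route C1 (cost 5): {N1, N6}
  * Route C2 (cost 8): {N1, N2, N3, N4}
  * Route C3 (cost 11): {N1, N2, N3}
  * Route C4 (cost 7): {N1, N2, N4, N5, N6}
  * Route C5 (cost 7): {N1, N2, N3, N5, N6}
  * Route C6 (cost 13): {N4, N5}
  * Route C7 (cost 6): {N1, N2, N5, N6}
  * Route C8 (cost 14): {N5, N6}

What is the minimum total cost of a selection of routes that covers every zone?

14

C2, C7 together cover every zone (C2 ∪ C7 = {N1, N2, N3, N4, N5, N6}); total cost 8 + 6 = 14.
No covering selection has total cost below 14.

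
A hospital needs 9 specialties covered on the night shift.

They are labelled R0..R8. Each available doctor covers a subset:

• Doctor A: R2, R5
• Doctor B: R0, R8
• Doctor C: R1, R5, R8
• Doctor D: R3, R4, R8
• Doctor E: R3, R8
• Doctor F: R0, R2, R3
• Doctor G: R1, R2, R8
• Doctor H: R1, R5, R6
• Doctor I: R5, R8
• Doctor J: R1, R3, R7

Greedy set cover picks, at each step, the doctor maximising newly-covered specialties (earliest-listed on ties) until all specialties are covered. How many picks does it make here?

5

Greedy: pick C (covers 3 new) → pick F (covers 3 new) → pick D (covers 1 new) → pick H (covers 1 new) → pick J (covers 1 new). Total picks: 5.
(The true minimum cover uses only 4 doctors, so greedy is not optimal here.)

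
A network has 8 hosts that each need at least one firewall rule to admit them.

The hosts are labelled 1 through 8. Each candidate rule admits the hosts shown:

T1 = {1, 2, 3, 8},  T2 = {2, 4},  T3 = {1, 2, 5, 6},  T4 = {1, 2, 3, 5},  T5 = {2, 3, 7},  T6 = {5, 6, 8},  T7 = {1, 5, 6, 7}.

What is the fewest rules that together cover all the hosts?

Take {T1, T2, T7}. Their union is {1, 2, 3, 4, 5, 6, 7, 8}, which is all 8 hosts.
Only T2 contains 4, so T2 is forced; the remaining 6 hosts need at least 2 more rules (each remaining rule adds at most 4) — so at least 3 rules are needed, and 3 is optimal.

3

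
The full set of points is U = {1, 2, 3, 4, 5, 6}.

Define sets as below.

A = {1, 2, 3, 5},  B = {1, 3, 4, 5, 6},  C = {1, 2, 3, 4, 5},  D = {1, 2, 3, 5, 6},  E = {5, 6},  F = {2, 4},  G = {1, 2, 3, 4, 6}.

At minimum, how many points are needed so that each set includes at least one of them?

Take H = {2, 5}. Each listed set contains at least one of these, so H is a hitting set of size 2.
The sets E, F are pairwise disjoint, so any hitting set needs a separate point for each — at least 2. Hence 2 is optimal.

2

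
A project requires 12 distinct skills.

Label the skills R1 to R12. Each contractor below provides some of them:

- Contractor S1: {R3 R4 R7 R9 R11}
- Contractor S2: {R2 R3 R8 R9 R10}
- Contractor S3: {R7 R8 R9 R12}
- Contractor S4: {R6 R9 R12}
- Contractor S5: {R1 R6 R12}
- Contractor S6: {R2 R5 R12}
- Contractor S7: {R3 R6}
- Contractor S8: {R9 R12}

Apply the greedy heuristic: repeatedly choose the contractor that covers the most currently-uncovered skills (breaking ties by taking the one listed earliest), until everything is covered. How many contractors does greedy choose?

4

Greedy: pick S1 (covers 5 new) → pick S2 (covers 3 new) → pick S5 (covers 3 new) → pick S6 (covers 1 new). Total picks: 4.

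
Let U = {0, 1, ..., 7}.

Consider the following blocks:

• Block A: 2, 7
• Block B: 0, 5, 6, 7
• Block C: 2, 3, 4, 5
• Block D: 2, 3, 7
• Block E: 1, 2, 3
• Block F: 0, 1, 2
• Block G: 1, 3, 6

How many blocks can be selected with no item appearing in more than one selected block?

2

B, E are pairwise disjoint (B={0,5,6,7}; E={1,2,3}).
Every remaining block overlaps one of these, and no 3 of the listed blocks are pairwise disjoint, so 2 is the maximum.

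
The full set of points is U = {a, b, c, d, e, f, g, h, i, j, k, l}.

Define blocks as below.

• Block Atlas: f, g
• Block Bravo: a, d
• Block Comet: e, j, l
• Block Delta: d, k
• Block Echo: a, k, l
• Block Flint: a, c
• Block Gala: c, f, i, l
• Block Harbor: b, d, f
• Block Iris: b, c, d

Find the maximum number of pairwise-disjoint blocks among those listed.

Atlas, Comet, Delta, Flint are pairwise disjoint (Atlas={f,g}; Comet={e,j,l}; Delta={d,k}; Flint={a,c}).
Every remaining block overlaps one of these, and no 5 of the listed blocks are pairwise disjoint, so 4 is the maximum.

4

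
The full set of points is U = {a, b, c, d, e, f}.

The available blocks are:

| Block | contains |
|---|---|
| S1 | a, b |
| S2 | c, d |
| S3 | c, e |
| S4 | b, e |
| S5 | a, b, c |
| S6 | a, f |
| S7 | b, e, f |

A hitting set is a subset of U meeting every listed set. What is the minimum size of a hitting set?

H = {a, d, e} meets every block (each contains at least one member of H), and |H| = 3.
The blocks S2, S4, S6 are pairwise disjoint, so any hitting set needs a separate point for each — at least 3. Hence 3 is optimal.

3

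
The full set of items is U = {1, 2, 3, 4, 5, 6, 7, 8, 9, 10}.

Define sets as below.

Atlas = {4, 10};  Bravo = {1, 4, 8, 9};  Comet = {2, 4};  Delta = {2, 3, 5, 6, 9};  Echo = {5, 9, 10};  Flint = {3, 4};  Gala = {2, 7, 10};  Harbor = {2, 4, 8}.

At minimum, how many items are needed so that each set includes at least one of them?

3

The 3 items {4, 5, 7} hit every set.
No choice of 2 items meets every set, so 3 is the minimum.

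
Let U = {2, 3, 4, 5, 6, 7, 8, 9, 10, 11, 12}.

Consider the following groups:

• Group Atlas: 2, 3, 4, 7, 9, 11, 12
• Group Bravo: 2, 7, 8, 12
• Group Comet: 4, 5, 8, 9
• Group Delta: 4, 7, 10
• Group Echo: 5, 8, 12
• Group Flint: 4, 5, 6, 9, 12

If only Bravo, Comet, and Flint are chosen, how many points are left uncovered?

Union of Bravo, Comet, Flint = {2, 4, 5, 6, 7, 8, 9, 12}.
Not covered: 3, 10, 11 — 3 points.

3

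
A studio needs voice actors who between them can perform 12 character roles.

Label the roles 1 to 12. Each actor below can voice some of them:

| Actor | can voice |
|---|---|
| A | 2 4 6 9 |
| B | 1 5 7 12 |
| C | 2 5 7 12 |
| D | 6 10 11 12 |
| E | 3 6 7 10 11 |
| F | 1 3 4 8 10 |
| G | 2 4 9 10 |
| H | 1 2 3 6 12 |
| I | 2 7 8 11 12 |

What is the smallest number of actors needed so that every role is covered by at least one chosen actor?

4

Take {B, G, H, I}. Their union is {1, 2, 3, 4, 5, 6, 7, 8, 9, 10, 11, 12}, which is all 12 roles.
No 3 of the 9 actors cover everything (all 84 combinations miss at least one role), so 4 is optimal.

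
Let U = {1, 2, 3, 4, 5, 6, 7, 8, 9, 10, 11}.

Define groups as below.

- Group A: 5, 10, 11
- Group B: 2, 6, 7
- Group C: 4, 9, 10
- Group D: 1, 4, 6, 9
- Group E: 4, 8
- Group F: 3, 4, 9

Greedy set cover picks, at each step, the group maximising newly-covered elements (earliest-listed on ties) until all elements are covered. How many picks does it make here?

Greedy: pick D (covers 4 new) → pick A (covers 3 new) → pick B (covers 2 new) → pick E (covers 1 new) → pick F (covers 1 new). Total picks: 5.

5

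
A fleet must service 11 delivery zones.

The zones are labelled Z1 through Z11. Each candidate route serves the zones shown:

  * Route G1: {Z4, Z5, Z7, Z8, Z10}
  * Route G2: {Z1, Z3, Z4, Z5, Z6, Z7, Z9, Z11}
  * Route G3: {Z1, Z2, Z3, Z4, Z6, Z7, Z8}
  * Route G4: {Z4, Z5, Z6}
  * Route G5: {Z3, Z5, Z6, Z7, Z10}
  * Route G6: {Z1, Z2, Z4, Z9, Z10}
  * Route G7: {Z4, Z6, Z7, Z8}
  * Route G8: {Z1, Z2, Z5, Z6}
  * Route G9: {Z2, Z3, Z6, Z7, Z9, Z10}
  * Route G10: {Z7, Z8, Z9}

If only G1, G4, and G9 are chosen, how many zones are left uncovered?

2

Union of G1, G4, G9 = {Z2, Z3, Z4, Z5, Z6, Z7, Z8, Z9, Z10}.
Not covered: Z1, Z11 — 2 zones.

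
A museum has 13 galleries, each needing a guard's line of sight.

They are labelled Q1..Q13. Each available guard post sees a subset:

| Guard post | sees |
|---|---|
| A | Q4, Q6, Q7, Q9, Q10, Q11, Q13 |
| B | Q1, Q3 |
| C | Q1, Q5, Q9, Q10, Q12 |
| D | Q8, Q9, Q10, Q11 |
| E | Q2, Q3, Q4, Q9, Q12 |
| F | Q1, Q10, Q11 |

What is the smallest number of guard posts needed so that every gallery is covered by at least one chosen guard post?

4

Take {A, C, D, E}. Their union is {Q1, Q2, Q3, Q4, Q5, Q6, Q7, Q8, Q9, Q10, Q11, Q12, Q13}, which is all 13 galleries.
Only D contains Q8, so D is forced; the remaining 9 galleries need at least 3 more guard posts (each remaining guard post adds at most 4) — so at least 4 guard posts are needed, and 4 is optimal.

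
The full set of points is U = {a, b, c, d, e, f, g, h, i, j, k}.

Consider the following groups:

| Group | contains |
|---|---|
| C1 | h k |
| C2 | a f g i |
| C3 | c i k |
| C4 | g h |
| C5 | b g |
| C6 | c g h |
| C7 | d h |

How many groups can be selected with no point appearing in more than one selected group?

C3, C5, C7 are pairwise disjoint (C3={c,i,k}; C5={b,g}; C7={d,h}).
Every remaining group overlaps one of these, and no 4 of the listed groups are pairwise disjoint, so 3 is the maximum.

3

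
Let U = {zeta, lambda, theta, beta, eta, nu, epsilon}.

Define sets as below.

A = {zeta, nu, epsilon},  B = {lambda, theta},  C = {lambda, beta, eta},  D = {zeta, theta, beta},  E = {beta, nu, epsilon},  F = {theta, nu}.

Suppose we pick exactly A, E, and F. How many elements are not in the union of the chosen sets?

2

Union of A, E, F = {zeta, theta, beta, nu, epsilon}.
Not covered: lambda, eta — 2 elements.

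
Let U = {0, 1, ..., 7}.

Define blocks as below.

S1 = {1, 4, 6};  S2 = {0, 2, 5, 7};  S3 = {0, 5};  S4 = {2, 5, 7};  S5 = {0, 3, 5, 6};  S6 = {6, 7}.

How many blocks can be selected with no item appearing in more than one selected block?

S1, S3 are pairwise disjoint (S1={1,4,6}; S3={0,5}).
Every remaining block overlaps one of these, and no 3 of the listed blocks are pairwise disjoint, so 2 is the maximum.

2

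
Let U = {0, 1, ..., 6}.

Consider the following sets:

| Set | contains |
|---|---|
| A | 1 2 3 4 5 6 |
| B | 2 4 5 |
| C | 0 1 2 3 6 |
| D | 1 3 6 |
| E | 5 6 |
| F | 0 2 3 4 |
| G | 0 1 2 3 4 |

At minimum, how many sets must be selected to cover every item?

Take {A, F}. Their union is {0, 1, 2, 3, 4, 5, 6}, which is all 7 items.
No single set has all 7 items (the largest, A, has 6), so 2 is optimal.

2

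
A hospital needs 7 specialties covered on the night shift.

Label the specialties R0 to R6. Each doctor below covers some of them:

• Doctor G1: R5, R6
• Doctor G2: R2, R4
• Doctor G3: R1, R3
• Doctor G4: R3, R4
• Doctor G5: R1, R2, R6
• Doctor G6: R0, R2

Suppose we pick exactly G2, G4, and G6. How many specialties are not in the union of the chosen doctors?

3

Union of G2, G4, G6 = {R0, R2, R3, R4}.
Not covered: R1, R5, R6 — 3 specialties.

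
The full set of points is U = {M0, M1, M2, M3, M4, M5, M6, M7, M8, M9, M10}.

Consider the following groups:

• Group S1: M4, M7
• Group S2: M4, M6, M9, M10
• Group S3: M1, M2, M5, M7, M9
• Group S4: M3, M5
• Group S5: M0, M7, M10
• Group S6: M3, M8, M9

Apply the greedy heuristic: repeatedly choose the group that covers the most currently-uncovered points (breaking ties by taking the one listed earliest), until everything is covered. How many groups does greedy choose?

Greedy: pick S3 (covers 5 new) → pick S2 (covers 3 new) → pick S6 (covers 2 new) → pick S5 (covers 1 new). Total picks: 4.

4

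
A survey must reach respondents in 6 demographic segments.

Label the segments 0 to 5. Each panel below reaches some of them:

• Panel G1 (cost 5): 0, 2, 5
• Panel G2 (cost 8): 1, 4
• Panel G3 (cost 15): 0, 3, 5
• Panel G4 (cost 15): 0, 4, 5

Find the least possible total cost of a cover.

28

G1, G2, G3 together cover every segment (G1 ∪ G2 ∪ G3 = {0, 1, 2, 3, 4, 5}); total cost 5 + 8 + 15 = 28.
No covering selection has total cost below 28.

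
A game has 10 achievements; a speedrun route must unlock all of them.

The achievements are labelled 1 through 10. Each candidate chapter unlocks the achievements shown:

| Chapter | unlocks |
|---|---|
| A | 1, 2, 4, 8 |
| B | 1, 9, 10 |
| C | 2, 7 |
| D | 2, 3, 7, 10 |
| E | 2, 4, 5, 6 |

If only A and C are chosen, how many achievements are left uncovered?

5

Union of A, C = {1, 2, 4, 7, 8}.
Not covered: 3, 5, 6, 9, 10 — 5 achievements.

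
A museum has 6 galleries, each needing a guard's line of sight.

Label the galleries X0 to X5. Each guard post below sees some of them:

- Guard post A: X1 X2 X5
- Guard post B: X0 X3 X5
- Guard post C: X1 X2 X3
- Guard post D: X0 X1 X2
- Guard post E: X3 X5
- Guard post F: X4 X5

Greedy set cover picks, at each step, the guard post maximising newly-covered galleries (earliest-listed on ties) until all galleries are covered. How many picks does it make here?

3

Greedy: pick A (covers 3 new) → pick B (covers 2 new) → pick F (covers 1 new). Total picks: 3.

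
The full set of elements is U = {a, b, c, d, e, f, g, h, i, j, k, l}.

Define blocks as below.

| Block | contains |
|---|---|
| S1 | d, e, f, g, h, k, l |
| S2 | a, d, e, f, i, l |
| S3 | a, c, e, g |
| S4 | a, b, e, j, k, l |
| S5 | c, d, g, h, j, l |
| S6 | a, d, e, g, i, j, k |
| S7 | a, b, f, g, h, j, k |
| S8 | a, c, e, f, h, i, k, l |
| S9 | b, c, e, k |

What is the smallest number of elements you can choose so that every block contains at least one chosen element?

Take T = {e, j}. Each listed block contains at least one of these, so T is a hitting set of size 2.
No single element lies in every block, so at least 2 are needed and 2 is optimal.

2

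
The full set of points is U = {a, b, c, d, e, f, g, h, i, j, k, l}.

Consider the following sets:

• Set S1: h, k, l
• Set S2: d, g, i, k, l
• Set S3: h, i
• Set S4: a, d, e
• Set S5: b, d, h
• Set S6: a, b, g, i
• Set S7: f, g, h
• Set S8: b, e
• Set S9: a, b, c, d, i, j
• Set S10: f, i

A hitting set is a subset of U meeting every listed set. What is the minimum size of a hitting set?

3

The 3 points {e, h, i} hit every set.
The sets S1, S8, S10 are pairwise disjoint, so any hitting set needs a separate point for each — at least 3. Hence 3 is optimal.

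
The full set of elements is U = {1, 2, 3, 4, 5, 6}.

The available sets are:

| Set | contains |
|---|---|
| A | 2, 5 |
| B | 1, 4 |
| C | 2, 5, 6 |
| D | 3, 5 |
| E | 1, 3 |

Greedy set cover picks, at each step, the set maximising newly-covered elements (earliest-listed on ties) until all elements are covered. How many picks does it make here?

Greedy: pick C (covers 3 new) → pick B (covers 2 new) → pick D (covers 1 new). Total picks: 3.

3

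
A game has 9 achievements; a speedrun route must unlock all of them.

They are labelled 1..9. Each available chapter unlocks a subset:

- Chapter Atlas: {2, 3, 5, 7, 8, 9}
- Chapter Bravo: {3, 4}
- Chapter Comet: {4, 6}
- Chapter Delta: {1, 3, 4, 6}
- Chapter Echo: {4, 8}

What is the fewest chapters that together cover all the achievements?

2

Atlas and Delta together: Atlas ∪ Delta = {1, 2, 3, 4, 5, 6, 7, 8, 9} — every achievement is covered.
No single chapter has all 9 achievements (the largest, Atlas, has 6), so 2 is optimal.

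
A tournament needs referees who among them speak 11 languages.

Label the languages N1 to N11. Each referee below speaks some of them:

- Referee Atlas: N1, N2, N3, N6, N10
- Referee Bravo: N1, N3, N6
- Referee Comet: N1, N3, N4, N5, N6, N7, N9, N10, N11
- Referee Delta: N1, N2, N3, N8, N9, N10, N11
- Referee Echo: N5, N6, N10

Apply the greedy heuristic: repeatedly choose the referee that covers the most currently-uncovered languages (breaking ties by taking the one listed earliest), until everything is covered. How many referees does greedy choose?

Greedy: pick Comet (covers 9 new) → pick Delta (covers 2 new). Total picks: 2.

2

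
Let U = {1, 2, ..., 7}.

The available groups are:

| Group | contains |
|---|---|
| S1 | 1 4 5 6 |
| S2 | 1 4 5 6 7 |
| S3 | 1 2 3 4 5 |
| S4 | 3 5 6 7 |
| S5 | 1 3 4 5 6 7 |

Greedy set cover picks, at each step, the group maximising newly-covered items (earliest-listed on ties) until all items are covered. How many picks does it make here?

Greedy: pick S5 (covers 6 new) → pick S3 (covers 1 new). Total picks: 2.

2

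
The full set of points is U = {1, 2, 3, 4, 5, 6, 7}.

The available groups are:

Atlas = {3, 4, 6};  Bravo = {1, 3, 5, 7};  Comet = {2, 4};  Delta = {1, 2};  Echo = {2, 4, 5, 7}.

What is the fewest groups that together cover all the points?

Atlas, Delta, and Echo cover everything between them: the union {1, 2, 3, 4, 5, 6, 7} is all of U.
Only Atlas contains 6, so Atlas is forced; the remaining 4 points need at least 2 more groups (each remaining group adds at most 3) — so at least 3 groups are needed, and 3 is optimal.

3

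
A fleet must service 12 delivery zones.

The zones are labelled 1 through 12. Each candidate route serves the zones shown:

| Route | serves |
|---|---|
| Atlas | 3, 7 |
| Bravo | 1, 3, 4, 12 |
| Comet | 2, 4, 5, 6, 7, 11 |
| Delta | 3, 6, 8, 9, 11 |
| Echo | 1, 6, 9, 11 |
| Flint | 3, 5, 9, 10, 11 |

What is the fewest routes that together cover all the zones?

Take {Bravo, Comet, Delta, Flint}. Their union is {1, 2, 3, 4, 5, 6, 7, 8, 9, 10, 11, 12}, which is all 12 zones.
No 3 of the 6 routes cover everything (all 20 combinations miss at least one zone), so 4 is optimal.

4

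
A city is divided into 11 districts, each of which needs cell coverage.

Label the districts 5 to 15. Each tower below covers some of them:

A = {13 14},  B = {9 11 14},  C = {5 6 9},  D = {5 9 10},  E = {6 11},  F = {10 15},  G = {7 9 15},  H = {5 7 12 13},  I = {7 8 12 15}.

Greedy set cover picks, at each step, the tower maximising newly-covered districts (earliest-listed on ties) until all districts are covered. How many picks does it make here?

Greedy: pick H (covers 4 new) → pick B (covers 3 new) → pick F (covers 2 new) → pick C (covers 1 new) → pick I (covers 1 new). Total picks: 5.
(The true minimum cover uses only 4 towers, so greedy is not optimal here.)

5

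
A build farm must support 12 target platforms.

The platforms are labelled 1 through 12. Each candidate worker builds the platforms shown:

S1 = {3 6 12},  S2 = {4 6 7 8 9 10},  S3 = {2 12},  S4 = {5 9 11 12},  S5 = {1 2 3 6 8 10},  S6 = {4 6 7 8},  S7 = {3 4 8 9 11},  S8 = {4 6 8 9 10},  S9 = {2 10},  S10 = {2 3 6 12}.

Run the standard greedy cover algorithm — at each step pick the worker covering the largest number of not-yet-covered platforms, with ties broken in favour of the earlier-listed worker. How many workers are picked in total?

3

Greedy: pick S2 (covers 6 new) → pick S4 (covers 3 new) → pick S5 (covers 3 new). Total picks: 3.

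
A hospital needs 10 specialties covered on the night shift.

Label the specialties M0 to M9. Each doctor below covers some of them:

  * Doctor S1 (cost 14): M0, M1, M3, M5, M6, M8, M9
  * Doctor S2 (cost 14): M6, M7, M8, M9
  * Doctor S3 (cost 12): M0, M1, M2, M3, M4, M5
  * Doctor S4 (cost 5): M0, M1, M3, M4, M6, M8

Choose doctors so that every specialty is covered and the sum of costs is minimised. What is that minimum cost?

26

S2, S3 together cover every specialty (S2 ∪ S3 = {M0, M1, M2, M3, M4, M5, M6, M7, M8, M9}); total cost 14 + 12 = 26.
The greedy pick S4, S3, S2 costs 31; no covering selection beats 26.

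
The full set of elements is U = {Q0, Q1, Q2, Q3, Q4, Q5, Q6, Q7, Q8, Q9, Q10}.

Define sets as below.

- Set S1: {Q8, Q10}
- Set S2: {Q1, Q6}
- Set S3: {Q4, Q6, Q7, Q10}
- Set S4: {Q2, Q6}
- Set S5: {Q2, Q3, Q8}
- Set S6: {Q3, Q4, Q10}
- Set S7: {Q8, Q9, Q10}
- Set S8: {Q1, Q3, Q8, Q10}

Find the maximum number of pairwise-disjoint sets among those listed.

2

S2, S5 are pairwise disjoint (S2={Q1,Q6}; S5={Q2,Q3,Q8}).
Every remaining set overlaps one of these, and no 3 of the listed sets are pairwise disjoint, so 2 is the maximum.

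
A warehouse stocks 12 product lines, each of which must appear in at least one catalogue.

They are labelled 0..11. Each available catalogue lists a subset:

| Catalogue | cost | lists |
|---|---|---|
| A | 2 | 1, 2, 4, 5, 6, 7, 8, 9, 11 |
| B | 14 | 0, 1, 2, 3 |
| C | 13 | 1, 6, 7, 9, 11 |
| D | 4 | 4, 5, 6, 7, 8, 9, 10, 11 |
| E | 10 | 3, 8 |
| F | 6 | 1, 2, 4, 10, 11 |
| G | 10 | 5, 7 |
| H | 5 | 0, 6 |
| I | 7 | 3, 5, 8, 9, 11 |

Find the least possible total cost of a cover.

18

A, D, H, I together cover every product (A ∪ D ∪ H ∪ I = {0, 1, 2, 3, 4, 5, 6, 7, 8, 9, 10, 11}); total cost 2 + 4 + 5 + 7 = 18.
No covering selection has total cost below 18.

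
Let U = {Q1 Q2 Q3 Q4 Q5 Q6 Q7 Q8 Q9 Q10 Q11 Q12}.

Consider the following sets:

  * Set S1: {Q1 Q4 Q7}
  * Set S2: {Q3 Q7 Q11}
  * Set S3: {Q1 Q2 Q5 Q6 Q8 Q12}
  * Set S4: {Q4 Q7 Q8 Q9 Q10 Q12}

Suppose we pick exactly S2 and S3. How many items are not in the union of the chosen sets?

Union of S2, S3 = {Q1, Q2, Q3, Q5, Q6, Q7, Q8, Q11, Q12}.
Not covered: Q4, Q9, Q10 — 3 items.

3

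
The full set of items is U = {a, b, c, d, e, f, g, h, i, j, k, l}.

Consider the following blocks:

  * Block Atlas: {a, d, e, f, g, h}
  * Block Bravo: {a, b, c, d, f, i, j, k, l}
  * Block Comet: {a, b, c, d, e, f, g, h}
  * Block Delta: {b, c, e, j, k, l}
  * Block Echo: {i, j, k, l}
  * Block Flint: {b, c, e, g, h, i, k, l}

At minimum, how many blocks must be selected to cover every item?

2

Comet and Echo cover everything between them: the union {a, b, c, d, e, f, g, h, i, j, k, l} is all of U.
No single block has all 12 items (the largest, Bravo, has 9), so 2 is optimal.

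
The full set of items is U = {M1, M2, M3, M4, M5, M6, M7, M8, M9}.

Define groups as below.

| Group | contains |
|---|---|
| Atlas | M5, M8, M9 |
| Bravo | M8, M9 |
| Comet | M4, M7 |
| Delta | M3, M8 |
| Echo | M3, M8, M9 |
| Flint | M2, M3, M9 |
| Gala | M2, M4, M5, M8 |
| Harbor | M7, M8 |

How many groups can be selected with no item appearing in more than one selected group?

2

Comet, Echo are pairwise disjoint (Comet={M4,M7}; Echo={M3,M8,M9}).
Every remaining group overlaps one of these, and no 3 of the listed groups are pairwise disjoint, so 2 is the maximum.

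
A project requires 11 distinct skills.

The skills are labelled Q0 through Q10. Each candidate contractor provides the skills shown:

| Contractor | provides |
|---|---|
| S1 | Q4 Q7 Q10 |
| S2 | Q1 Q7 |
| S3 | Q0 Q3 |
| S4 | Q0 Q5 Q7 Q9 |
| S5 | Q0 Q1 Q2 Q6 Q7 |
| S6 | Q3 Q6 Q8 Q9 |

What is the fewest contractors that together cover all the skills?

S1 and S4 and S5 and S6 together: S1 ∪ S4 ∪ S5 ∪ S6 = {Q0, Q1, Q2, Q3, Q4, Q5, Q6, Q7, Q8, Q9, Q10} — every skill is covered.
Only S4 contains Q5, so S4 is forced; the remaining 7 skills need at least 3 more contractors (each remaining contractor adds at most 3) — so at least 4 contractors are needed, and 4 is optimal.

4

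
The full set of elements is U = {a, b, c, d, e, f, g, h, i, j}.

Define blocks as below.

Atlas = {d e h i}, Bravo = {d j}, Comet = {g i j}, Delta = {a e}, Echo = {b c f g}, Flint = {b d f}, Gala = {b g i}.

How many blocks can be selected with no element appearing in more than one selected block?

3

Bravo, Delta, Gala are pairwise disjoint (Bravo={d,j}; Delta={a,e}; Gala={b,g,i}).
Every remaining block overlaps one of these, and no 4 of the listed blocks are pairwise disjoint, so 3 is the maximum.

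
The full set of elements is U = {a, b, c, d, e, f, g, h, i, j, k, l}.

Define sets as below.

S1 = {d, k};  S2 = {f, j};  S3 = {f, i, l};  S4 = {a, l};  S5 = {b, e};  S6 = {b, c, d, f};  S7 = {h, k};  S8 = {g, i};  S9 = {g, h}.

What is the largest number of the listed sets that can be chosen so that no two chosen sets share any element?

5

S1, S2, S4, S5, S9 are pairwise disjoint (S1={d,k}; S2={f,j}; S4={a,l}; S5={b,e}; S9={g,h}).
Every remaining set overlaps one of these, and no 6 of the listed sets are pairwise disjoint, so 5 is the maximum.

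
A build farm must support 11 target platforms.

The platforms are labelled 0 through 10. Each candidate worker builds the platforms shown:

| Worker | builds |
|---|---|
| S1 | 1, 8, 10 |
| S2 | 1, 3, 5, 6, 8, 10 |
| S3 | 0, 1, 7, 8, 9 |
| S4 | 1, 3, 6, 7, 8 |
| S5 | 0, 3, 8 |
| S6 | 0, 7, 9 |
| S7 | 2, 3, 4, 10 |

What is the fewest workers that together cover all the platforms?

Take {S2, S3, S7}. Their union is {0, 1, 2, 3, 4, 5, 6, 7, 8, 9, 10}, which is all 11 platforms.
Only S7 contains 2, so S7 is forced; the remaining 7 platforms need at least 2 more workers (each remaining worker adds at most 5) — so at least 3 workers are needed, and 3 is optimal.

3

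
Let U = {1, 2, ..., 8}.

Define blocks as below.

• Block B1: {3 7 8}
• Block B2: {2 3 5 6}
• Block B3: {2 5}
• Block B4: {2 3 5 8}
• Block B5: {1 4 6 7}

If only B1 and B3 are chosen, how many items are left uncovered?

Union of B1, B3 = {2, 3, 5, 7, 8}.
Not covered: 1, 4, 6 — 3 items.

3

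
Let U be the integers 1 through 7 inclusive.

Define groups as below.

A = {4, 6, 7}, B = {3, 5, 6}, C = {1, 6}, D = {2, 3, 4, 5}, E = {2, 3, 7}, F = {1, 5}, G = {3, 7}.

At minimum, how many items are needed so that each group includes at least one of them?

H = {5, 6, 7} meets every group (each contains at least one member of H), and |H| = 3.
No choice of 2 items meets every group, so 3 is the minimum.

3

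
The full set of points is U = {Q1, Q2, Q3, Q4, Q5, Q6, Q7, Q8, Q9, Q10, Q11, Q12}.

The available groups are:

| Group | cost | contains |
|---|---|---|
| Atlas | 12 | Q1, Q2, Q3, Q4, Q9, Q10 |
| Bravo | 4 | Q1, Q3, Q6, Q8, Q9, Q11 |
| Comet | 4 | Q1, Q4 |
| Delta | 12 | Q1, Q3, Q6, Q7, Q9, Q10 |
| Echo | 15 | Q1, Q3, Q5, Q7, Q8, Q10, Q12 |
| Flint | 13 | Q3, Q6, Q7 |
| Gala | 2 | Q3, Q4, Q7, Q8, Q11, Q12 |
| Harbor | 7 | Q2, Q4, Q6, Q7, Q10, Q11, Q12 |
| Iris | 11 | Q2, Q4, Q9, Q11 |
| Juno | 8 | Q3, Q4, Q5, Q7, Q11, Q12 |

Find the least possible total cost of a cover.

Bravo, Harbor, Juno together cover every point (Bravo ∪ Harbor ∪ Juno = {Q1, Q2, Q3, Q4, Q5, Q6, Q7, Q8, Q9, Q10, Q11, Q12}); total cost 4 + 7 + 8 = 19.
The greedy pick Gala, Bravo, Harbor, Juno costs 21; no covering selection beats 19.

19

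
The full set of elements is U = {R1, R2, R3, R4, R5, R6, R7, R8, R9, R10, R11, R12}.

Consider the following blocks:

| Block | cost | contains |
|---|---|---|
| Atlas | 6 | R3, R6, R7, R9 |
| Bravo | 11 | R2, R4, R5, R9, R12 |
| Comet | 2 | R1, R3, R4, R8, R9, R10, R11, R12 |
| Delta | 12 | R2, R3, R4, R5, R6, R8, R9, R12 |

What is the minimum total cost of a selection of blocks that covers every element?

Atlas, Bravo, Comet together cover every element (Atlas ∪ Bravo ∪ Comet = {R1, R2, R3, R4, R5, R6, R7, R8, R9, R10, R11, R12}); total cost 6 + 11 + 2 = 19.
No covering selection has total cost below 19.

19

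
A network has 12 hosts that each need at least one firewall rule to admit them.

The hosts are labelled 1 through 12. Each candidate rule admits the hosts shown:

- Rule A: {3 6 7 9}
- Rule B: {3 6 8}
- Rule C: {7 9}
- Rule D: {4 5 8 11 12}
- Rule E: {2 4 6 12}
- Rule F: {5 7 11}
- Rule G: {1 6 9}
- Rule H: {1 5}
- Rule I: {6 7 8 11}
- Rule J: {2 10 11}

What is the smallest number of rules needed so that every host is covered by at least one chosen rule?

4

A and D and H and J together: A ∪ D ∪ H ∪ J = {1, 2, 3, 4, 5, 6, 7, 8, 9, 10, 11, 12} — every host is covered.
Only J contains 10, so J is forced; the remaining 9 hosts need at least 3 more rules (each remaining rule adds at most 4) — so at least 4 rules are needed, and 4 is optimal.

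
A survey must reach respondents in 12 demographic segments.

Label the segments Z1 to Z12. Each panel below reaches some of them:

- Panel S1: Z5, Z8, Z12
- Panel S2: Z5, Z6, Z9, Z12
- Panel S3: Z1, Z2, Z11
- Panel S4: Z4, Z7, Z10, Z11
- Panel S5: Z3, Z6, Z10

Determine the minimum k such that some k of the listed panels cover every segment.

Take {S1, S2, S3, S4, S5}. Their union is {Z1, Z2, Z3, Z4, Z5, Z6, Z7, Z8, Z9, Z10, Z11, Z12}, which is all 12 segments.
No 4 of the 5 panels cover everything (all 5 combinations miss at least one segment), so 5 is optimal.

5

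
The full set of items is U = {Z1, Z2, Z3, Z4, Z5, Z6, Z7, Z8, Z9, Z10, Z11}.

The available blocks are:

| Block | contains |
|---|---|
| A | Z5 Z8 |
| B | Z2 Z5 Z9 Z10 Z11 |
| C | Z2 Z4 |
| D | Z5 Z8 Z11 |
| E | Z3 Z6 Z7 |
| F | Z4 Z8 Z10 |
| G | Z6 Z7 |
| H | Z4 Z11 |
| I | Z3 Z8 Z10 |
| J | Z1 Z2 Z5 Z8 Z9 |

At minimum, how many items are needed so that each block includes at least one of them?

T = {Z4, Z6, Z8, Z9} meets every block (each contains at least one member of T), and |T| = 4.
No choice of 3 items meets every block, so 4 is the minimum.

4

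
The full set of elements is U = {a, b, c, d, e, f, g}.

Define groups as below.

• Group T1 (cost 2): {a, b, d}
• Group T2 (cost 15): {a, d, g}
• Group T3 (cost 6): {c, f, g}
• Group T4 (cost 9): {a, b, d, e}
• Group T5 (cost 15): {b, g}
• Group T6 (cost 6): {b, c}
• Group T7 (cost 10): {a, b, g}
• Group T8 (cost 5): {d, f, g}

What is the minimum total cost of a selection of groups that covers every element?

15

T3, T4 together cover every element (T3 ∪ T4 = {a, b, c, d, e, f, g}); total cost 6 + 9 = 15.
The greedy pick T1, T3, T4 costs 17; no covering selection beats 15.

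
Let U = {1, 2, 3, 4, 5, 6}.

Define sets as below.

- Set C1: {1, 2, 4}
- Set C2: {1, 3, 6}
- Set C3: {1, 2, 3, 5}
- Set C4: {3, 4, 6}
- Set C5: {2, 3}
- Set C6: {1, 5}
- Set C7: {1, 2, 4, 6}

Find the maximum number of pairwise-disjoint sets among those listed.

2

C4, C6 are pairwise disjoint (C4={3,4,6}; C6={1,5}).
Every remaining set overlaps one of these, and no 3 of the listed sets are pairwise disjoint, so 2 is the maximum.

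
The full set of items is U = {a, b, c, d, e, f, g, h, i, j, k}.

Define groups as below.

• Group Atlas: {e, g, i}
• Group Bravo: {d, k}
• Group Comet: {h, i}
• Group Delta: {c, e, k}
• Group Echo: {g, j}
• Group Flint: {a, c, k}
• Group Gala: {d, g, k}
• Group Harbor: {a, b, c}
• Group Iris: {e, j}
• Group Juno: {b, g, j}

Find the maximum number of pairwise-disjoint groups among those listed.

4

Comet, Gala, Harbor, Iris are pairwise disjoint (Comet={h,i}; Gala={d,g,k}; Harbor={a,b,c}; Iris={e,j}).
Every remaining group overlaps one of these, and no 5 of the listed groups are pairwise disjoint, so 4 is the maximum.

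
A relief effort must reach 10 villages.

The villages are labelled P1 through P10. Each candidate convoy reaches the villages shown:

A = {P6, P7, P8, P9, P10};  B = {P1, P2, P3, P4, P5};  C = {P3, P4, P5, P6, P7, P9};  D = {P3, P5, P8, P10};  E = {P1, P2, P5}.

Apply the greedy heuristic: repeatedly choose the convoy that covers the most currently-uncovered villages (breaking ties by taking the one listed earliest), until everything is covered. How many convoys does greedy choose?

3

Greedy: pick C (covers 6 new) → pick A (covers 2 new) → pick B (covers 2 new). Total picks: 3.
(The true minimum cover uses only 2 convoys, so greedy is not optimal here.)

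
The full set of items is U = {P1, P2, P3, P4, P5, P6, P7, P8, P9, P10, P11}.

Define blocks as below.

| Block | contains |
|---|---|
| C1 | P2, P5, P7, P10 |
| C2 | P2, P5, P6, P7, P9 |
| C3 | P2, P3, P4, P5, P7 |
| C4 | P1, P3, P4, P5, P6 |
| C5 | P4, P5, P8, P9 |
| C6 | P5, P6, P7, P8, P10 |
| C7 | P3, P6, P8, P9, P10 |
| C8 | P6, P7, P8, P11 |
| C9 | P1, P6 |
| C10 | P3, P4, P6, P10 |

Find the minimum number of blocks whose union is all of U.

C1 and C4 and C5 and C8 together: C1 ∪ C4 ∪ C5 ∪ C8 = {P1, P2, P3, P4, P5, P6, P7, P8, P9, P10, P11} — every item is covered.
No 3 of the 10 blocks cover everything (all 120 combinations miss at least one item), so 4 is optimal.

4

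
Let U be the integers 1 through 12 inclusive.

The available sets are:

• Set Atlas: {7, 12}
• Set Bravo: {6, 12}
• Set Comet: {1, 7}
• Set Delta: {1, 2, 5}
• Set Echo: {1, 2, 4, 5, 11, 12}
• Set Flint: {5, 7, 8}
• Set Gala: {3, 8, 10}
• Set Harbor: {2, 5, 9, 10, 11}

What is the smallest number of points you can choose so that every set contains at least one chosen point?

The 4 points {2, 3, 6, 7} hit every set.
No choice of 3 points meets every set, so 4 is the minimum.

4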